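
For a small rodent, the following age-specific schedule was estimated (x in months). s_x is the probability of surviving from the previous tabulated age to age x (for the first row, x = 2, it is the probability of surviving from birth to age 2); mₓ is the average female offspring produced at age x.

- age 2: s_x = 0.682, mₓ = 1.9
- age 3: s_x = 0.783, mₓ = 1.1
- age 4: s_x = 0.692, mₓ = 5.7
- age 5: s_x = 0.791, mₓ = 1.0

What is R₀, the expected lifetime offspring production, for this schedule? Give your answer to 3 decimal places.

4.282

Survivorship from birth: l_x = s_2·s_3·…·s_x.
  l_2 = 0.68200
  l_3 = 0.53401
  l_4 = 0.36953
  l_5 = 0.29230
R₀ = Σ l_x mₓ:
  age 2: 0.68200 × 1.9 = 1.2958
  age 3: 0.53401 × 1.1 = 0.5874
  age 4: 0.36953 × 5.7 = 2.1063
  age 5: 0.29230 × 1.0 = 0.2923
R₀ = 1.2958 + 0.5874 + 2.1063 + 0.2923 = 4.2818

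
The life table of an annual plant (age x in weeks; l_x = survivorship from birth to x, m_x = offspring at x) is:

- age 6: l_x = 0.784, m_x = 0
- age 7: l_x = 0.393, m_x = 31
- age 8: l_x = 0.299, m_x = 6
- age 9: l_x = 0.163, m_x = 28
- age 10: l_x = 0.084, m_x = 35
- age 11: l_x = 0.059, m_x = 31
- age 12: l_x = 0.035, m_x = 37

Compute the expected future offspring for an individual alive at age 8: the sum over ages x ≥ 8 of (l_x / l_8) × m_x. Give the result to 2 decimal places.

l_8 = 0.299. Conditional survival from age 8 to x is l_x / l_8.
  x=8: (0.299/0.299) × 6 = 6.0000
  x=9: (0.163/0.299) × 28 = 15.2642
  x=10: (0.084/0.299) × 35 = 9.8328
  x=11: (0.059/0.299) × 31 = 6.1171
  x=12: (0.035/0.299) × 37 = 4.3311
Sum = 6.0000 + 15.2642 + 9.8328 + 6.1171 + 4.3311 = 41.5452

41.55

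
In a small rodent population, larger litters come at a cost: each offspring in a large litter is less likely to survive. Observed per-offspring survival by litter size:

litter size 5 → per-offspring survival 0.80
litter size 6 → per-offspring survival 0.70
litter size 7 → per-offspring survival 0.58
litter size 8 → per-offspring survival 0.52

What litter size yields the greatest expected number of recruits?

6

Expected recruits = c × s(c):
  c=5: 5 × 0.80 = 4.000
  c=6: 6 × 0.70 = 4.200
  c=7: 7 × 0.58 = 4.060
  c=8: 8 × 0.52 = 4.160
Maximum at c = 6 (4.200 recruits).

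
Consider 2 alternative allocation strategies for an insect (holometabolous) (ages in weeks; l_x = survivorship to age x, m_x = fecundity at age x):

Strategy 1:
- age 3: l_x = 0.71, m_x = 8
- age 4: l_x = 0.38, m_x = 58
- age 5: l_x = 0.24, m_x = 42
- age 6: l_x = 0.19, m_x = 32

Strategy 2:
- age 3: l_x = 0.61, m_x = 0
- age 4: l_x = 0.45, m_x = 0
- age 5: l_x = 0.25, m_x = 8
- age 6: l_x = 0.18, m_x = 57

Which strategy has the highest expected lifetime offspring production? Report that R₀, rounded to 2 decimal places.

43.88

Strategy 1: R₀ = 0.71×8 + 0.38×58 + 0.24×42 + 0.19×32 = 43.8800
Strategy 2: R₀ = 0.61×0 + 0.45×0 + 0.25×8 + 0.18×57 = 12.2600
Highest R₀: strategy 1 with 43.8800.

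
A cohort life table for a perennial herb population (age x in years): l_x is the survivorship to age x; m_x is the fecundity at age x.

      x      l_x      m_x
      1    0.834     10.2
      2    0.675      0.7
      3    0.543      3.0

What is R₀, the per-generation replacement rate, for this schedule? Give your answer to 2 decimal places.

R₀ = Σ l_x m_x:
  age 1: 0.834 × 10.2 = 8.5068
  age 2: 0.675 × 0.7 = 0.4725
  age 3: 0.543 × 3.0 = 1.6290
R₀ = 8.5068 + 0.4725 + 1.6290 = 10.6083

10.61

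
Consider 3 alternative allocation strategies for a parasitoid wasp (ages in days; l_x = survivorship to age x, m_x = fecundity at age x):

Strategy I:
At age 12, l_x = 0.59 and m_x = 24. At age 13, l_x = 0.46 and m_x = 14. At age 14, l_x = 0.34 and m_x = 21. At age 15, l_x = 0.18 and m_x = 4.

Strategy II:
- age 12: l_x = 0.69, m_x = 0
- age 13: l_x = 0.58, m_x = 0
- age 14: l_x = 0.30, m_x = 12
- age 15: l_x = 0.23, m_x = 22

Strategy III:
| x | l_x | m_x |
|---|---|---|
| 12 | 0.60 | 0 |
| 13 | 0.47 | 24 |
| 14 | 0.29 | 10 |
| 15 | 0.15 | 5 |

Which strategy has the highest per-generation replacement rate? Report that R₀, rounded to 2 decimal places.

Strategy I: R₀ = 0.59×24 + 0.46×14 + 0.34×21 + 0.18×4 = 28.4600
Strategy II: R₀ = 0.69×0 + 0.58×0 + 0.30×12 + 0.23×22 = 8.6600
Strategy III: R₀ = 0.60×0 + 0.47×24 + 0.29×10 + 0.15×5 = 14.9300
Highest R₀: strategy I with 28.4600.

28.46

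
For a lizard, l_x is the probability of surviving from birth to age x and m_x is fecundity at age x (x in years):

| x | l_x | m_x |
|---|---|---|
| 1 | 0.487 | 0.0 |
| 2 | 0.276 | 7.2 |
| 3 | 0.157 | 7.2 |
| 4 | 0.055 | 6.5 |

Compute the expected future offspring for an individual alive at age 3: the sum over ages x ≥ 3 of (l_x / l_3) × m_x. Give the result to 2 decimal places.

9.48

l_3 = 0.157. Conditional survival from age 3 to x is l_x / l_3.
  x=3: (0.157/0.157) × 7.2 = 7.2000
  x=4: (0.055/0.157) × 6.5 = 2.2771
Sum = 7.2000 + 2.2771 = 9.4771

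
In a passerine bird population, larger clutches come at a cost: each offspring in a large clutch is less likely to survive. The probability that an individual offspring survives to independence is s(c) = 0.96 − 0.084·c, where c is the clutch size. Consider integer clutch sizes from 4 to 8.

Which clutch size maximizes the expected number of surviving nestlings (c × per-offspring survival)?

6

Expected surviving nestlings = c × s(c):
  c=4: 4 × 0.624 = 2.496
  c=5: 5 × 0.540 = 2.700
  c=6: 6 × 0.456 = 2.736
  c=7: 7 × 0.372 = 2.604
  c=8: 8 × 0.288 = 2.304
Maximum at c = 6 (2.736 surviving nestlings).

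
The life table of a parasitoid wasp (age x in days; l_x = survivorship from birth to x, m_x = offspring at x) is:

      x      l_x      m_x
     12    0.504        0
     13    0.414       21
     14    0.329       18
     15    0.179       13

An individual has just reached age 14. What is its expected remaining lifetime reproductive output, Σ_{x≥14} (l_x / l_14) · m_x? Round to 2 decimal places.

25.07

l_14 = 0.329. Conditional survival from age 14 to x is l_x / l_14.
  x=14: (0.329/0.329) × 18 = 18.0000
  x=15: (0.179/0.329) × 13 = 7.0729
Sum = 18.0000 + 7.0729 = 25.0729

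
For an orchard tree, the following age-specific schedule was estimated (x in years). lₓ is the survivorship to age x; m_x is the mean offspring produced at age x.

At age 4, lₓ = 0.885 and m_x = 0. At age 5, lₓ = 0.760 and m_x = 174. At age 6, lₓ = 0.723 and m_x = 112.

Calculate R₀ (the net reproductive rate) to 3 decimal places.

R₀ = Σ lₓ m_x:
  age 4: 0.885 × 0 = 0.0000
  age 5: 0.760 × 174 = 132.2400
  age 6: 0.723 × 112 = 80.9760
R₀ = 0.0000 + 132.2400 + 80.9760 = 213.2160

213.216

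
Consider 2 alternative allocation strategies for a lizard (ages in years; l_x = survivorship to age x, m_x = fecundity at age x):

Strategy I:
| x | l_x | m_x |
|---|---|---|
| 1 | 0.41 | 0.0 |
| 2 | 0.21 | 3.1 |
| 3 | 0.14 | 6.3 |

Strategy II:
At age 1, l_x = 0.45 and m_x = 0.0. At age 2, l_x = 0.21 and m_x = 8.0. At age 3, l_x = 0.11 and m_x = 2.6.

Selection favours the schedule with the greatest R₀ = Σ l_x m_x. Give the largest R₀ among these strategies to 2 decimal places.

Strategy I: R₀ = 0.41×0.0 + 0.21×3.1 + 0.14×6.3 = 1.5330
Strategy II: R₀ = 0.45×0.0 + 0.21×8.0 + 0.11×2.6 = 1.9660
Highest R₀: strategy II with 1.9660.

1.97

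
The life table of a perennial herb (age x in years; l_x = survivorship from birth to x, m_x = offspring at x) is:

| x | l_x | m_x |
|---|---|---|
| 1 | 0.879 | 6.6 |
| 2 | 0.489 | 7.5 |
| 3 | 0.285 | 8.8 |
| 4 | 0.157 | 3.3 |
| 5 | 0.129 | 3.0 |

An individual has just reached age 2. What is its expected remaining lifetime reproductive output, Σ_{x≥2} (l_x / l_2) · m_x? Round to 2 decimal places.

14.48

l_2 = 0.489. Conditional survival from age 2 to x is l_x / l_2.
  x=2: (0.489/0.489) × 7.5 = 7.5000
  x=3: (0.285/0.489) × 8.8 = 5.1288
  x=4: (0.157/0.489) × 3.3 = 1.0595
  x=5: (0.129/0.489) × 3.0 = 0.7914
Sum = 7.5000 + 5.1288 + 1.0595 + 0.7914 = 14.4798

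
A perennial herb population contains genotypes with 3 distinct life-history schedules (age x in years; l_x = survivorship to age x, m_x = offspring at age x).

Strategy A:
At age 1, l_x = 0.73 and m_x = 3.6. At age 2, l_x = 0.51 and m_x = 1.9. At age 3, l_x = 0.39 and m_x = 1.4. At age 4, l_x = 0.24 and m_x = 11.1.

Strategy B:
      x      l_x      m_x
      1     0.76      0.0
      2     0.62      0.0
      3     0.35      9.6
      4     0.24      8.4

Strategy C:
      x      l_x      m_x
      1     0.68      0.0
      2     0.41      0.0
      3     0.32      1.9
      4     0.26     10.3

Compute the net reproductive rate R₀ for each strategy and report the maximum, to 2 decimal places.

6.81

Strategy A: R₀ = 0.73×3.6 + 0.51×1.9 + 0.39×1.4 + 0.24×11.1 = 6.8070
Strategy B: R₀ = 0.76×0.0 + 0.62×0.0 + 0.35×9.6 + 0.24×8.4 = 5.3760
Strategy C: R₀ = 0.68×0.0 + 0.41×0.0 + 0.32×1.9 + 0.26×10.3 = 3.2860
Highest R₀: strategy A with 6.8070.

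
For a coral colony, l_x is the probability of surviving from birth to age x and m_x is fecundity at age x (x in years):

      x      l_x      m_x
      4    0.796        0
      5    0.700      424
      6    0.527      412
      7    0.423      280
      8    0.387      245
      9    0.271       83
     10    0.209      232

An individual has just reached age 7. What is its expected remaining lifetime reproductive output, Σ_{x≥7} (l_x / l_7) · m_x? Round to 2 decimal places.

l_7 = 0.423. Conditional survival from age 7 to x is l_x / l_7.
  x=7: (0.423/0.423) × 280 = 280.0000
  x=8: (0.387/0.423) × 245 = 224.1489
  x=9: (0.271/0.423) × 83 = 53.1749
  x=10: (0.209/0.423) × 232 = 114.6288
Sum = 280.0000 + 224.1489 + 53.1749 + 114.6288 = 671.9527

671.95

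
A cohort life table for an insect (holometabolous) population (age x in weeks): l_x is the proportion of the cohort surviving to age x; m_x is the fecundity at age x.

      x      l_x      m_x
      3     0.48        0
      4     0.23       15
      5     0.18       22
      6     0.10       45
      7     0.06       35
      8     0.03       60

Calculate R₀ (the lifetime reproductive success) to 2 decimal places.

15.81

R₀ = Σ l_x m_x:
  age 3: 0.48 × 0 = 0.0000
  age 4: 0.23 × 15 = 3.4500
  age 5: 0.18 × 22 = 3.9600
  age 6: 0.10 × 45 = 4.5000
  age 7: 0.06 × 35 = 2.1000
  age 8: 0.03 × 60 = 1.8000
R₀ = 0.0000 + 3.4500 + 3.9600 + 4.5000 + 2.1000 + 1.8000 = 15.8100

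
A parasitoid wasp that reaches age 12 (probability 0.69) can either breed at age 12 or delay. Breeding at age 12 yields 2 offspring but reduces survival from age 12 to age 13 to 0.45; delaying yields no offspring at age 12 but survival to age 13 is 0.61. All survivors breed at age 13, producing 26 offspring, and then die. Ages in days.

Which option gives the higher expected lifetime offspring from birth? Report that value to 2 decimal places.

breed at age 12: R₀ = 0.69 × (2 + 0.45 × 26) = 0.69 × 13.7000 = 9.4530
delay to age 13: R₀ = 0.69 × (0.61 × 26) = 0.69 × 15.8600 = 10.9434
Higher: delay to age 13 (10.9434).

10.94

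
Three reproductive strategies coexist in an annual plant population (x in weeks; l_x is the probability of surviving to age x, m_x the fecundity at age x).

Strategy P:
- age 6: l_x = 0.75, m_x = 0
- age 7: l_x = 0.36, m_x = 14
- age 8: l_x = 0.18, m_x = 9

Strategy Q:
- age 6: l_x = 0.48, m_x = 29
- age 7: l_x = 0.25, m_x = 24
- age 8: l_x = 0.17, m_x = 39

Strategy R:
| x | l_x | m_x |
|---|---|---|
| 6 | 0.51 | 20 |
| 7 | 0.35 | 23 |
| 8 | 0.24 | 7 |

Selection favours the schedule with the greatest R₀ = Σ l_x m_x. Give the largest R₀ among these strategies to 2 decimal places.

26.55

Strategy P: R₀ = 0.75×0 + 0.36×14 + 0.18×9 = 6.6600
Strategy Q: R₀ = 0.48×29 + 0.25×24 + 0.17×39 = 26.5500
Strategy R: R₀ = 0.51×20 + 0.35×23 + 0.24×7 = 19.9300
Highest R₀: strategy Q with 26.5500.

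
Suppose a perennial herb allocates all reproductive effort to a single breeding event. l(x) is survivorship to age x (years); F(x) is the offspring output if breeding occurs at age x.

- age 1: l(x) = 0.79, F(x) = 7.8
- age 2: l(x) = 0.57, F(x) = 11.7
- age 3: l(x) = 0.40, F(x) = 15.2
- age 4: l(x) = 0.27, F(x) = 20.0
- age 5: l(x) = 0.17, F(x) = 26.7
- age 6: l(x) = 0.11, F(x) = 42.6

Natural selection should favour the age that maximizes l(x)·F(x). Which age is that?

2

Expected offspring if breeding at age x = l(x) × F(x):
  age 1: 0.79 × 7.8 = 6.162
  age 2: 0.57 × 11.7 = 6.669
  age 3: 0.40 × 15.2 = 6.080
  age 4: 0.27 × 20.0 = 5.400
  age 5: 0.17 × 26.7 = 4.539
  age 6: 0.11 × 42.6 = 4.686
Maximum at age 2 (6.669).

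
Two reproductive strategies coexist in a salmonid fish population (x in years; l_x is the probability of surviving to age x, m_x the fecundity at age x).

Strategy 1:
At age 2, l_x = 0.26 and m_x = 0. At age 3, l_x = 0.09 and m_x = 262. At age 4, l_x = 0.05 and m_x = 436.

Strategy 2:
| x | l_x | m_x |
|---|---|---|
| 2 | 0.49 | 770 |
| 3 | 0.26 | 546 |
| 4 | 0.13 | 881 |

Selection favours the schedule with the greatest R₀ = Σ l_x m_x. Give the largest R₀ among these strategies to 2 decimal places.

Strategy 1: R₀ = 0.26×0 + 0.09×262 + 0.05×436 = 45.3800
Strategy 2: R₀ = 0.49×770 + 0.26×546 + 0.13×881 = 633.7900
Highest R₀: strategy 2 with 633.7900.

633.79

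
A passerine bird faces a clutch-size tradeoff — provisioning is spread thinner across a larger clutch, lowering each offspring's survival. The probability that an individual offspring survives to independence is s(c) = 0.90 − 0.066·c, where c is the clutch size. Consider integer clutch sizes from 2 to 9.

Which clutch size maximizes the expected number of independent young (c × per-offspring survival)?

Expected independent young = c × s(c):
  c=2: 2 × 0.768 = 1.536
  c=3: 3 × 0.702 = 2.106
  c=4: 4 × 0.636 = 2.544
  c=5: 5 × 0.570 = 2.850
  c=6: 6 × 0.504 = 3.024
  c=7: 7 × 0.438 = 3.066
  c=8: 8 × 0.372 = 2.976
  c=9: 9 × 0.306 = 2.754
Maximum at c = 7 (3.066 independent young).

7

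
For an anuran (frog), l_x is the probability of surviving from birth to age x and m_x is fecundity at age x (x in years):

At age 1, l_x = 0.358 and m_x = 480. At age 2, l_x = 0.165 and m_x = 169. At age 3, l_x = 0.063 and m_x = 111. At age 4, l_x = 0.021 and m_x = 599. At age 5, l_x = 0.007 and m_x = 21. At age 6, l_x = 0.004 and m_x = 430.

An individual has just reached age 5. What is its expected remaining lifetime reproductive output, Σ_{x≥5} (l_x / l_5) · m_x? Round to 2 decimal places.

266.71

l_5 = 0.007. Conditional survival from age 5 to x is l_x / l_5.
  x=5: (0.007/0.007) × 21 = 21.0000
  x=6: (0.004/0.007) × 430 = 245.7143
Sum = 21.0000 + 245.7143 = 266.7143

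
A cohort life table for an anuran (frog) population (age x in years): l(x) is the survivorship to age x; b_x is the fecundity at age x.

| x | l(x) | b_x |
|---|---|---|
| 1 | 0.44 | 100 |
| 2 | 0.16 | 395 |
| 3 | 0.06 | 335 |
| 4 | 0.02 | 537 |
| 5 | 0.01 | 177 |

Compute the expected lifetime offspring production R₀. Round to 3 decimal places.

R₀ = Σ l(x) b_x:
  age 1: 0.44 × 100 = 44.0000
  age 2: 0.16 × 395 = 63.2000
  age 3: 0.06 × 335 = 20.1000
  age 4: 0.02 × 537 = 10.7400
  age 5: 0.01 × 177 = 1.7700
R₀ = 44.0000 + 63.2000 + 20.1000 + 10.7400 + 1.7700 = 139.8100

139.810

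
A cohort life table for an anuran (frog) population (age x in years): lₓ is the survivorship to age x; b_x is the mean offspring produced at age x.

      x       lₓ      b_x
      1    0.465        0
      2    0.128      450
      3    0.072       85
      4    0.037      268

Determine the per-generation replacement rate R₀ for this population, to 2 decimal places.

73.64

R₀ = Σ lₓ b_x:
  age 1: 0.465 × 0 = 0.0000
  age 2: 0.128 × 450 = 57.6000
  age 3: 0.072 × 85 = 6.1200
  age 4: 0.037 × 268 = 9.9160
R₀ = 0.0000 + 57.6000 + 6.1200 + 9.9160 = 73.6360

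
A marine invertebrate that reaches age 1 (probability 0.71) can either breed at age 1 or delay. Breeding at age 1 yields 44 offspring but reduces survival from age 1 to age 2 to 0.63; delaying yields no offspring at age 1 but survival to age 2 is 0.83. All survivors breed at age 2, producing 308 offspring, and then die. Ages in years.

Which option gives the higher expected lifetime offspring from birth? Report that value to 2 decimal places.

breed at age 1: R₀ = 0.71 × (44 + 0.63 × 308) = 0.71 × 238.0400 = 169.0084
delay to age 2: R₀ = 0.71 × (0.83 × 308) = 0.71 × 255.6400 = 181.5044
Higher: delay to age 2 (181.5044).

181.50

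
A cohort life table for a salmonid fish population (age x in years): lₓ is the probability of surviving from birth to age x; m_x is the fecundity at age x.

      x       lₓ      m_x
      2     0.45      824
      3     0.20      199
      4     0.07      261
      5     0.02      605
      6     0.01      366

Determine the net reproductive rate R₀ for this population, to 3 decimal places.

R₀ = Σ lₓ m_x:
  age 2: 0.45 × 824 = 370.8000
  age 3: 0.20 × 199 = 39.8000
  age 4: 0.07 × 261 = 18.2700
  age 5: 0.02 × 605 = 12.1000
  age 6: 0.01 × 366 = 3.6600
R₀ = 370.8000 + 39.8000 + 18.2700 + 12.1000 + 3.6600 = 444.6300

444.630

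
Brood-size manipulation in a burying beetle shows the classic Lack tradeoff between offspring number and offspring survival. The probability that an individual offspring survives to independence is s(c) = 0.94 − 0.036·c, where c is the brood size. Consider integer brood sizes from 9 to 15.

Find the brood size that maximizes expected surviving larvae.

Expected surviving larvae = c × s(c):
  c=9: 9 × 0.616 = 5.544
  c=10: 10 × 0.580 = 5.800
  c=11: 11 × 0.544 = 5.984
  c=12: 12 × 0.508 = 6.096
  c=13: 13 × 0.472 = 6.136
  c=14: 14 × 0.436 = 6.104
  c=15: 15 × 0.400 = 6.000
Maximum at c = 13 (6.136 surviving larvae).

13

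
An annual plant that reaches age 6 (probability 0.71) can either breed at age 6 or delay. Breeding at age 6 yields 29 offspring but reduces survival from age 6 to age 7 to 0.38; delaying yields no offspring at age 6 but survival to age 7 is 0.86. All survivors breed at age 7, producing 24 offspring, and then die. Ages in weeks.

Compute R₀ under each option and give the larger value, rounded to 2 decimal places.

breed at age 6: R₀ = 0.71 × (29 + 0.38 × 24) = 0.71 × 38.1200 = 27.0652
delay to age 7: R₀ = 0.71 × (0.86 × 24) = 0.71 × 20.6400 = 14.6544
Higher: breed at age 6 (27.0652).

27.07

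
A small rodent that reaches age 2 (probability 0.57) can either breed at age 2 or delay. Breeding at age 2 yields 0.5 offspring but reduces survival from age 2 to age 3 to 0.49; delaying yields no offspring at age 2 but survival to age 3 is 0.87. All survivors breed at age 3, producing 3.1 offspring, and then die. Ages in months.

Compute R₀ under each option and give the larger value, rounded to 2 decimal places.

1.54

breed at age 2: R₀ = 0.57 × (0.5 + 0.49 × 3.1) = 0.57 × 2.0190 = 1.1508
delay to age 3: R₀ = 0.57 × (0.87 × 3.1) = 0.57 × 2.6970 = 1.5373
Higher: delay to age 3 (1.5373).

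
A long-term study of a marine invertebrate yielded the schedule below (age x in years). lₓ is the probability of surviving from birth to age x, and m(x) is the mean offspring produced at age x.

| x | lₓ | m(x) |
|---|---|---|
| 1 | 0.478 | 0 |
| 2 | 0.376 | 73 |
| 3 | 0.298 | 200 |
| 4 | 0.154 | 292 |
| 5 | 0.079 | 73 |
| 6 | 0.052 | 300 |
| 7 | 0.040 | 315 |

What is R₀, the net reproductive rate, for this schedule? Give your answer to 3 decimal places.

165.983

R₀ = Σ lₓ m(x):
  age 1: 0.478 × 0 = 0.0000
  age 2: 0.376 × 73 = 27.4480
  age 3: 0.298 × 200 = 59.6000
  age 4: 0.154 × 292 = 44.9680
  age 5: 0.079 × 73 = 5.7670
  age 6: 0.052 × 300 = 15.6000
  age 7: 0.040 × 315 = 12.6000
R₀ = 0.0000 + 27.4480 + 59.6000 + 44.9680 + 5.7670 + 15.6000 + 12.6000 = 165.9830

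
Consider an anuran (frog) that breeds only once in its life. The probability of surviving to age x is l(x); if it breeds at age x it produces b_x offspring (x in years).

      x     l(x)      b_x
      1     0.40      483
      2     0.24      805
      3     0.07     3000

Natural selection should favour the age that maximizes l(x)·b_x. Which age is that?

Expected offspring if breeding at age x = l(x) × b_x:
  age 1: 0.40 × 483 = 193.200
  age 2: 0.24 × 805 = 193.200
  age 3: 0.07 × 3000 = 210.000
Maximum at age 3 (210.000).

3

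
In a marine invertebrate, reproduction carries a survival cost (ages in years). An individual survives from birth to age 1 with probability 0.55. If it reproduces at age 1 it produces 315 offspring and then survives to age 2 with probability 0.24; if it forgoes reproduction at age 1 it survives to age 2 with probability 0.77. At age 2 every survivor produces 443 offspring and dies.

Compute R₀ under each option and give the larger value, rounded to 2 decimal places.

231.73

breed at age 1: R₀ = 0.55 × (315 + 0.24 × 443) = 0.55 × 421.3200 = 231.7260
delay to age 2: R₀ = 0.55 × (0.77 × 443) = 0.55 × 341.1100 = 187.6105
Higher: breed at age 1 (231.7260).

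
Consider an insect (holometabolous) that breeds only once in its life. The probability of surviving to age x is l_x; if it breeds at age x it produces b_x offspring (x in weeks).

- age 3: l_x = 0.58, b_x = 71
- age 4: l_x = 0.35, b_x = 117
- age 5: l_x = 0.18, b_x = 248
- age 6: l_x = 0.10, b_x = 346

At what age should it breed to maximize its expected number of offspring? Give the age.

5

Expected offspring if breeding at age x = l_x × b_x:
  age 3: 0.58 × 71 = 41.180
  age 4: 0.35 × 117 = 40.950
  age 5: 0.18 × 248 = 44.640
  age 6: 0.10 × 346 = 34.600
Maximum at age 5 (44.640).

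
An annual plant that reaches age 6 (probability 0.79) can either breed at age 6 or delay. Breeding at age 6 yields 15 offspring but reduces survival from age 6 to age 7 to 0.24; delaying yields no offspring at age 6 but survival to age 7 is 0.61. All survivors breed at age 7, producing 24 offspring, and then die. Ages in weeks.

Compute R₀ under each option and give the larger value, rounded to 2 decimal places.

16.40

breed at age 6: R₀ = 0.79 × (15 + 0.24 × 24) = 0.79 × 20.7600 = 16.4004
delay to age 7: R₀ = 0.79 × (0.61 × 24) = 0.79 × 14.6400 = 11.5656
Higher: breed at age 6 (16.4004).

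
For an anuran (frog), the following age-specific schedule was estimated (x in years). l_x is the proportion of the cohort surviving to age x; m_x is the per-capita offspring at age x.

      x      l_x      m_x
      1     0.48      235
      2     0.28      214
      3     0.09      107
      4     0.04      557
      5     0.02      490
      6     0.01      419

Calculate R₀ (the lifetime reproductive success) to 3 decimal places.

R₀ = Σ l_x m_x:
  age 1: 0.48 × 235 = 112.8000
  age 2: 0.28 × 214 = 59.9200
  age 3: 0.09 × 107 = 9.6300
  age 4: 0.04 × 557 = 22.2800
  age 5: 0.02 × 490 = 9.8000
  age 6: 0.01 × 419 = 4.1900
R₀ = 112.8000 + 59.9200 + 9.6300 + 22.2800 + 9.8000 + 4.1900 = 218.6200

218.620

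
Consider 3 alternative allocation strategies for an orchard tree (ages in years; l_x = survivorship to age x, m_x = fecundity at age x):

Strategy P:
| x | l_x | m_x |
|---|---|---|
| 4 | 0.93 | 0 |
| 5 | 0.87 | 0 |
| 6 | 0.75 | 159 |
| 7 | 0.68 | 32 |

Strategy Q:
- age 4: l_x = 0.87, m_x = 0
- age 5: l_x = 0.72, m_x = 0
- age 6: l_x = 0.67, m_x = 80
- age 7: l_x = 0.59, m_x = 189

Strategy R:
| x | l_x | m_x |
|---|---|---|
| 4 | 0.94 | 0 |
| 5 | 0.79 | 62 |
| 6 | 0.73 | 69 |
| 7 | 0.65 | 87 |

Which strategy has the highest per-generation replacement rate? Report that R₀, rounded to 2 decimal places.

165.11

Strategy P: R₀ = 0.93×0 + 0.87×0 + 0.75×159 + 0.68×32 = 141.0100
Strategy Q: R₀ = 0.87×0 + 0.72×0 + 0.67×80 + 0.59×189 = 165.1100
Strategy R: R₀ = 0.94×0 + 0.79×62 + 0.73×69 + 0.65×87 = 155.9000
Highest R₀: strategy Q with 165.1100.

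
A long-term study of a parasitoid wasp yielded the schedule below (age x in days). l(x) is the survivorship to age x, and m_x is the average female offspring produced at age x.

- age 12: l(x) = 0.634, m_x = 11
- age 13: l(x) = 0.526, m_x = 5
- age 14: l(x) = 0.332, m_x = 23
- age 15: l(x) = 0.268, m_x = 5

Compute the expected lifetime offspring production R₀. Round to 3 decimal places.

R₀ = Σ l(x) m_x:
  age 12: 0.634 × 11 = 6.9740
  age 13: 0.526 × 5 = 2.6300
  age 14: 0.332 × 23 = 7.6360
  age 15: 0.268 × 5 = 1.3400
R₀ = 6.9740 + 2.6300 + 7.6360 + 1.3400 = 18.5800

18.580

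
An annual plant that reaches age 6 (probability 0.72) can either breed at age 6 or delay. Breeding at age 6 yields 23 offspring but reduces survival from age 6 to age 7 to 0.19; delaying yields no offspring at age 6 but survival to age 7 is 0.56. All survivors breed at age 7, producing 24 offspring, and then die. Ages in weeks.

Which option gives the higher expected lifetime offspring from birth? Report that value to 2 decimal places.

19.84

breed at age 6: R₀ = 0.72 × (23 + 0.19 × 24) = 0.72 × 27.5600 = 19.8432
delay to age 7: R₀ = 0.72 × (0.56 × 24) = 0.72 × 13.4400 = 9.6768
Higher: breed at age 6 (19.8432).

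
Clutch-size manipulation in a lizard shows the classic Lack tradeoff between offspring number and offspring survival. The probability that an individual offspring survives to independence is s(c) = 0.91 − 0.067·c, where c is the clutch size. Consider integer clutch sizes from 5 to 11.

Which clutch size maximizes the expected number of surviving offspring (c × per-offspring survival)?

Expected surviving offspring = c × s(c):
  c=5: 5 × 0.575 = 2.875
  c=6: 6 × 0.508 = 3.048
  c=7: 7 × 0.441 = 3.087
  c=8: 8 × 0.374 = 2.992
  c=9: 9 × 0.307 = 2.763
  c=10: 10 × 0.240 = 2.400
  c=11: 11 × 0.173 = 1.903
Maximum at c = 7 (3.087 surviving offspring).

7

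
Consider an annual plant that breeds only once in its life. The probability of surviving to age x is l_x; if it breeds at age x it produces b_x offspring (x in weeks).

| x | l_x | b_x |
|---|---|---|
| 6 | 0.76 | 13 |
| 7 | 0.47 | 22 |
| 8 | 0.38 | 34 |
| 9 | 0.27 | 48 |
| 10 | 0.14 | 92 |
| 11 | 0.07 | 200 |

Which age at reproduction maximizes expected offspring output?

11

Expected offspring if breeding at age x = l_x × b_x:
  age 6: 0.76 × 13 = 9.880
  age 7: 0.47 × 22 = 10.340
  age 8: 0.38 × 34 = 12.920
  age 9: 0.27 × 48 = 12.960
  age 10: 0.14 × 92 = 12.880
  age 11: 0.07 × 200 = 14.000
Maximum at age 11 (14.000).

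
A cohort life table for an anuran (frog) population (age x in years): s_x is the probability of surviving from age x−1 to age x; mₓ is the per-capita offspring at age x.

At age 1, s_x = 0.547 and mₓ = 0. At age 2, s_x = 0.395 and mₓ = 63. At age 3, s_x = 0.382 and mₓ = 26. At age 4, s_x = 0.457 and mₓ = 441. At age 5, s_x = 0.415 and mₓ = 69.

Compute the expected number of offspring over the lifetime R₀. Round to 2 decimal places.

33.47

Survivorship from birth: l_x = s_1·s_2·…·s_x.
  l_1 = 0.54700
  l_2 = 0.21607
  l_3 = 0.08254
  l_4 = 0.03772
  l_5 = 0.01565
R₀ = Σ l_x mₓ:
  age 1: 0.54700 × 0 = 0.0000
  age 2: 0.21607 × 63 = 13.6124
  age 3: 0.08254 × 26 = 2.1460
  age 4: 0.03772 × 441 = 16.6345
  age 5: 0.01565 × 69 = 1.0798
R₀ = 0.0000 + 13.6124 + 2.1460 + 16.6345 + 1.0798 = 33.4728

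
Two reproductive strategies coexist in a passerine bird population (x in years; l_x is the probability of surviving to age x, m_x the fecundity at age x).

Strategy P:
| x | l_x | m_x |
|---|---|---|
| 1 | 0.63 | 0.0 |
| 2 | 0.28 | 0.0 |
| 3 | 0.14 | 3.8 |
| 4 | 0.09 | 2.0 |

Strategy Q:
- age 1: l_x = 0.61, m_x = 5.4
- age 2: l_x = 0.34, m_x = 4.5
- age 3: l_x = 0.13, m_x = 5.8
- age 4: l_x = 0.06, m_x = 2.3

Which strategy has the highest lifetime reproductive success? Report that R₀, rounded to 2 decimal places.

5.72

Strategy P: R₀ = 0.63×0.0 + 0.28×0.0 + 0.14×3.8 + 0.09×2.0 = 0.7120
Strategy Q: R₀ = 0.61×5.4 + 0.34×4.5 + 0.13×5.8 + 0.06×2.3 = 5.7160
Highest R₀: strategy Q with 5.7160.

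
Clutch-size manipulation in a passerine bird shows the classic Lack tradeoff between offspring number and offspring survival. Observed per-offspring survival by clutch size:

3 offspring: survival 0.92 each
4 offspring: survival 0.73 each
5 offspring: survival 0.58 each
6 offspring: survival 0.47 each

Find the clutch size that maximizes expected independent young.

4

Expected independent young = c × s(c):
  c=3: 3 × 0.92 = 2.760
  c=4: 4 × 0.73 = 2.920
  c=5: 5 × 0.58 = 2.900
  c=6: 6 × 0.47 = 2.820
Maximum at c = 4 (2.920 independent young).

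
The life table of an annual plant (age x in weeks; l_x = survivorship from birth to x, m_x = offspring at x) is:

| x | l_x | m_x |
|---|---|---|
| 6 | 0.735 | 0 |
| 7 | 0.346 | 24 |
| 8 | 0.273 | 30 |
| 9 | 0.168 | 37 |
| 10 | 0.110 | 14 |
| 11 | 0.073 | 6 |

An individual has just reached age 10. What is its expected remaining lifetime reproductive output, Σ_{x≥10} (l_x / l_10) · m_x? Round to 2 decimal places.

l_10 = 0.110. Conditional survival from age 10 to x is l_x / l_10.
  x=10: (0.110/0.110) × 14 = 14.0000
  x=11: (0.073/0.110) × 6 = 3.9818
Sum = 14.0000 + 3.9818 = 17.9818

17.98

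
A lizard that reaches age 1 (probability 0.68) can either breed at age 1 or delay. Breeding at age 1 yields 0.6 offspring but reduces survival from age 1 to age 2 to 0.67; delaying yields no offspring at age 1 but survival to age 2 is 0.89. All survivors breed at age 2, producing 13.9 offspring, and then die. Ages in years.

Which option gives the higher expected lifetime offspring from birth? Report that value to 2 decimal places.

8.41

breed at age 1: R₀ = 0.68 × (0.6 + 0.67 × 13.9) = 0.68 × 9.9130 = 6.7408
delay to age 2: R₀ = 0.68 × (0.89 × 13.9) = 0.68 × 12.3710 = 8.4123
Higher: delay to age 2 (8.4123).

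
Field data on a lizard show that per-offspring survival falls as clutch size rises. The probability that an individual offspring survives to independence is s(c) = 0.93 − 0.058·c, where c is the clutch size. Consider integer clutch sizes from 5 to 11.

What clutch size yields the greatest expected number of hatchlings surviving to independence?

Expected hatchlings surviving to independence = c × s(c):
  c=5: 5 × 0.640 = 3.200
  c=6: 6 × 0.582 = 3.492
  c=7: 7 × 0.524 = 3.668
  c=8: 8 × 0.466 = 3.728
  c=9: 9 × 0.408 = 3.672
  c=10: 10 × 0.350 = 3.500
  c=11: 11 × 0.292 = 3.212
Maximum at c = 8 (3.728 hatchlings surviving to independence).

8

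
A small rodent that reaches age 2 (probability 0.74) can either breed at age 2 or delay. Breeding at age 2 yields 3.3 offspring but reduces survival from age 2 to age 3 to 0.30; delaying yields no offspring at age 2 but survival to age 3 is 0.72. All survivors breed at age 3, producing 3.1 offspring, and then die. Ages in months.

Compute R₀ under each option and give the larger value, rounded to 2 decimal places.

3.13

breed at age 2: R₀ = 0.74 × (3.3 + 0.30 × 3.1) = 0.74 × 4.2300 = 3.1302
delay to age 3: R₀ = 0.74 × (0.72 × 3.1) = 0.74 × 2.2320 = 1.6517
Higher: breed at age 2 (3.1302).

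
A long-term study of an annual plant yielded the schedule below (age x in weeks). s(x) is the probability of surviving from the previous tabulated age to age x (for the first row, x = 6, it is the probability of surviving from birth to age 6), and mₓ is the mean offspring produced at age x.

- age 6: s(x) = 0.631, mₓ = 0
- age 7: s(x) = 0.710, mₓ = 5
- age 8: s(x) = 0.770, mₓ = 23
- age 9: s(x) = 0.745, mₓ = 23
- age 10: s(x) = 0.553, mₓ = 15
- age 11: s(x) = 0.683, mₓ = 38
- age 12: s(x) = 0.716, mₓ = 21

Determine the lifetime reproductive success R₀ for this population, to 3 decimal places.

Survivorship from birth: l_x = s_6·s_7·…·s_x.
  l_6 = 0.63100
  l_7 = 0.44801
  l_8 = 0.34497
  l_9 = 0.25700
  l_10 = 0.14212
  l_11 = 0.09707
  l_12 = 0.06950
R₀ = Σ l_x mₓ:
  age 6: 0.63100 × 0 = 0.0000
  age 7: 0.44801 × 5 = 2.2401
  age 8: 0.34497 × 23 = 7.9343
  age 9: 0.25700 × 23 = 5.9110
  age 10: 0.14212 × 15 = 2.1318
  age 11: 0.09707 × 38 = 3.6887
  age 12: 0.06950 × 21 = 1.4595
R₀ = 0.0000 + 2.2401 + 7.9343 + 5.9110 + 2.1318 + 3.6887 + 1.4595 = 23.3653

23.365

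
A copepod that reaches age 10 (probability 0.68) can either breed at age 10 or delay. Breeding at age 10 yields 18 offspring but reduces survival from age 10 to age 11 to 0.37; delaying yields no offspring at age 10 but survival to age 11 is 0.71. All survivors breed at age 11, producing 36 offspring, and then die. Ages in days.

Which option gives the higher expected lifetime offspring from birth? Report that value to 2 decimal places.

breed at age 10: R₀ = 0.68 × (18 + 0.37 × 36) = 0.68 × 31.3200 = 21.2976
delay to age 11: R₀ = 0.68 × (0.71 × 36) = 0.68 × 25.5600 = 17.3808
Higher: breed at age 10 (21.2976).

21.30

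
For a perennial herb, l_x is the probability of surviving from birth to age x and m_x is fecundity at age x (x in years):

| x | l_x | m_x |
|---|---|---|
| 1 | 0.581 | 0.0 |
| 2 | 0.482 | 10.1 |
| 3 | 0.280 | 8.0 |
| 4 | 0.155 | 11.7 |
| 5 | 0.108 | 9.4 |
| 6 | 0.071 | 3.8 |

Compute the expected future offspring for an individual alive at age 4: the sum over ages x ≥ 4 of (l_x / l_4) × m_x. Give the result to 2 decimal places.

l_4 = 0.155. Conditional survival from age 4 to x is l_x / l_4.
  x=4: (0.155/0.155) × 11.7 = 11.7000
  x=5: (0.108/0.155) × 9.4 = 6.5497
  x=6: (0.071/0.155) × 3.8 = 1.7406
Sum = 11.7000 + 6.5497 + 1.7406 = 19.9903

19.99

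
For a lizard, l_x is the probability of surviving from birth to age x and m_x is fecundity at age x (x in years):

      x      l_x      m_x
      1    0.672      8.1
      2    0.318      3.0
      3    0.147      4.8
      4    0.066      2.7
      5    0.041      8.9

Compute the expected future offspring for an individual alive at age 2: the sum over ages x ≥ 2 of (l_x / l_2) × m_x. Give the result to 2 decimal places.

l_2 = 0.318. Conditional survival from age 2 to x is l_x / l_2.
  x=2: (0.318/0.318) × 3.0 = 3.0000
  x=3: (0.147/0.318) × 4.8 = 2.2189
  x=4: (0.066/0.318) × 2.7 = 0.5604
  x=5: (0.041/0.318) × 8.9 = 1.1475
Sum = 3.0000 + 2.2189 + 0.5604 + 1.1475 = 6.9267

6.93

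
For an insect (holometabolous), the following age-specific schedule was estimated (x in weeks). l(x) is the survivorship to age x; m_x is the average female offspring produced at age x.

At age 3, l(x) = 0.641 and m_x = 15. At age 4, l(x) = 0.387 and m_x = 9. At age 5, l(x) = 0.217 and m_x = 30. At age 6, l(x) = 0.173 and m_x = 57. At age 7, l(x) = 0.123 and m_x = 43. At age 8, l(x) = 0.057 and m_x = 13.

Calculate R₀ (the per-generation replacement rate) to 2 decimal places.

35.50

R₀ = Σ l(x) m_x:
  age 3: 0.641 × 15 = 9.6150
  age 4: 0.387 × 9 = 3.4830
  age 5: 0.217 × 30 = 6.5100
  age 6: 0.173 × 57 = 9.8610
  age 7: 0.123 × 43 = 5.2890
  age 8: 0.057 × 13 = 0.7410
R₀ = 9.6150 + 3.4830 + 6.5100 + 9.8610 + 5.2890 + 0.7410 = 35.4990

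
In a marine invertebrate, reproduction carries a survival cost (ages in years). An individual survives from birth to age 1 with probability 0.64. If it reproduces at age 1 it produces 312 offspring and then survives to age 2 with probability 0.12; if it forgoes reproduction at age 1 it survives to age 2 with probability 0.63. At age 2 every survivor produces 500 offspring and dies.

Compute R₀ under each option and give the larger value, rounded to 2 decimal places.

238.08

breed at age 1: R₀ = 0.64 × (312 + 0.12 × 500) = 0.64 × 372.0000 = 238.0800
delay to age 2: R₀ = 0.64 × (0.63 × 500) = 0.64 × 315.0000 = 201.6000
Higher: breed at age 1 (238.0800).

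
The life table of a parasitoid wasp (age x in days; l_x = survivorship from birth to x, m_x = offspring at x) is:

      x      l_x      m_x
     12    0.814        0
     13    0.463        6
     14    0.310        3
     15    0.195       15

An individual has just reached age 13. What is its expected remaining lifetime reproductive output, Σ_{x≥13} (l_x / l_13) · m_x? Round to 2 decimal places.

14.33

l_13 = 0.463. Conditional survival from age 13 to x is l_x / l_13.
  x=13: (0.463/0.463) × 6 = 6.0000
  x=14: (0.310/0.463) × 3 = 2.0086
  x=15: (0.195/0.463) × 15 = 6.3175
Sum = 6.0000 + 2.0086 + 6.3175 = 14.3261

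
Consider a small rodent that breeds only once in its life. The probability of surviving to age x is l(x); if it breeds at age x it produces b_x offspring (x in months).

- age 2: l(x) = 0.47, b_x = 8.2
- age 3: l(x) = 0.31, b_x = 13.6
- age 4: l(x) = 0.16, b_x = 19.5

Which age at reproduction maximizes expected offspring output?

3

Expected offspring if breeding at age x = l(x) × b_x:
  age 2: 0.47 × 8.2 = 3.854
  age 3: 0.31 × 13.6 = 4.216
  age 4: 0.16 × 19.5 = 3.120
Maximum at age 3 (4.216).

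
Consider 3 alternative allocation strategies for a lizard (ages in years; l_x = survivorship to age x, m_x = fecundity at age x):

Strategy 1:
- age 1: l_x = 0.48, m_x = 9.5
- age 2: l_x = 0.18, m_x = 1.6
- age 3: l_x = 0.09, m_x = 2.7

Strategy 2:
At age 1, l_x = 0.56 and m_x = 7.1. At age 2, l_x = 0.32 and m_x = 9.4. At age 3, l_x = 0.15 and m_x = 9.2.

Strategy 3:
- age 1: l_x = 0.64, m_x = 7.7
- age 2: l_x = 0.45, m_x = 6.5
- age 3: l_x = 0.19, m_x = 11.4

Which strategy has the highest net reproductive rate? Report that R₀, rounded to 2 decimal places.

Strategy 1: R₀ = 0.48×9.5 + 0.18×1.6 + 0.09×2.7 = 5.0910
Strategy 2: R₀ = 0.56×7.1 + 0.32×9.4 + 0.15×9.2 = 8.3640
Strategy 3: R₀ = 0.64×7.7 + 0.45×6.5 + 0.19×11.4 = 10.0190
Highest R₀: strategy 3 with 10.0190.

10.02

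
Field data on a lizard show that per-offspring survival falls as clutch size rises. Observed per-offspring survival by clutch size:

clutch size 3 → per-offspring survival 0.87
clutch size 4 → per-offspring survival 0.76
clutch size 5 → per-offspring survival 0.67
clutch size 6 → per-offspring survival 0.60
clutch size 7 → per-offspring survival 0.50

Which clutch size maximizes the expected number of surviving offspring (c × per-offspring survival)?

Expected surviving offspring = c × s(c):
  c=3: 3 × 0.87 = 2.610
  c=4: 4 × 0.76 = 3.040
  c=5: 5 × 0.67 = 3.350
  c=6: 6 × 0.60 = 3.600
  c=7: 7 × 0.50 = 3.500
Maximum at c = 6 (3.600 surviving offspring).

6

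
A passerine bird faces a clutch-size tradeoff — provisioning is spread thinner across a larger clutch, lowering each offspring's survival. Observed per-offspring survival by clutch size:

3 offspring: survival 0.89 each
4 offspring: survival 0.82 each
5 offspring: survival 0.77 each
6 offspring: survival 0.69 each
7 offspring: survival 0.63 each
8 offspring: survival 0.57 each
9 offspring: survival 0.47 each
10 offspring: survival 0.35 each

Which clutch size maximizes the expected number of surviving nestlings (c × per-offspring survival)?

Expected surviving nestlings = c × s(c):
  c=3: 3 × 0.89 = 2.670
  c=4: 4 × 0.82 = 3.280
  c=5: 5 × 0.77 = 3.850
  c=6: 6 × 0.69 = 4.140
  c=7: 7 × 0.63 = 4.410
  c=8: 8 × 0.57 = 4.560
  c=9: 9 × 0.47 = 4.230
  c=10: 10 × 0.35 = 3.500
Maximum at c = 8 (4.560 surviving nestlings).

8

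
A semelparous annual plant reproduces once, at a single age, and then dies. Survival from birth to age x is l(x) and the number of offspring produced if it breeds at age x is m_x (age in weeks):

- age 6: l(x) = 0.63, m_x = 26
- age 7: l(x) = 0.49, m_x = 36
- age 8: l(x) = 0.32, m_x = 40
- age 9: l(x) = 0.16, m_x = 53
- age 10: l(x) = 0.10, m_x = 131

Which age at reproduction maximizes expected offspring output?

Expected offspring if breeding at age x = l(x) × m_x:
  age 6: 0.63 × 26 = 16.380
  age 7: 0.49 × 36 = 17.640
  age 8: 0.32 × 40 = 12.800
  age 9: 0.16 × 53 = 8.480
  age 10: 0.10 × 131 = 13.100
Maximum at age 7 (17.640).

7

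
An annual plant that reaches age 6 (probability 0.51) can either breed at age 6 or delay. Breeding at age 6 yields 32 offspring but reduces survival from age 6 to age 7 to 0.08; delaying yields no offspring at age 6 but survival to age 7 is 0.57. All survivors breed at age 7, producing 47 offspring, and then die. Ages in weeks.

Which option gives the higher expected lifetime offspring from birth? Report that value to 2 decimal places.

18.24

breed at age 6: R₀ = 0.51 × (32 + 0.08 × 47) = 0.51 × 35.7600 = 18.2376
delay to age 7: R₀ = 0.51 × (0.57 × 47) = 0.51 × 26.7900 = 13.6629
Higher: breed at age 6 (18.2376).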